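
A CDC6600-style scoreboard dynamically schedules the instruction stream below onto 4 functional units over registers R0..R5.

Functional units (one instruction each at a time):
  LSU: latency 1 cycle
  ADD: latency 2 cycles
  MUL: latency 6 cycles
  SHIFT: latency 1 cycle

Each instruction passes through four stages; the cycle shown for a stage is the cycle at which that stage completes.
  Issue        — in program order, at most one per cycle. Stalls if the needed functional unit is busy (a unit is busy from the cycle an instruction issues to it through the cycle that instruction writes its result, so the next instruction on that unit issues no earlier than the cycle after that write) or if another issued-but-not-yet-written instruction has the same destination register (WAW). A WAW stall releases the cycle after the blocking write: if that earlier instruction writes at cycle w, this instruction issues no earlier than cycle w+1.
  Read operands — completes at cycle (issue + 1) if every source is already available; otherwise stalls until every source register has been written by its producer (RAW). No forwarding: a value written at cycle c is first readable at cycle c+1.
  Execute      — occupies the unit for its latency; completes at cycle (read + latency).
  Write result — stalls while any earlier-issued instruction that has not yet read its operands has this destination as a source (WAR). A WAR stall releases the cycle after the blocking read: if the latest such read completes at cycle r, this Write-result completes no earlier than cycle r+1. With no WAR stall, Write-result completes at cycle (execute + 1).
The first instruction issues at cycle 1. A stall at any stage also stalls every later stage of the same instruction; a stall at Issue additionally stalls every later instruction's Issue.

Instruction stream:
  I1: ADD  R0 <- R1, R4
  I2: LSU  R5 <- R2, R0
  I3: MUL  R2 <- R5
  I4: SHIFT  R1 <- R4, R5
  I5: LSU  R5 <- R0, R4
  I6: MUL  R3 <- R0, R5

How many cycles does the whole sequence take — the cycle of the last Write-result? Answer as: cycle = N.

cycle = 25

[I1] 1/2/4/5
[I2] 2/6/7/8  (RAW R0: wait I1 write@5)
[I3] 3/9/15/16  (RAW R5: wait I2 write@8)
[I4] 4/9/10/11  (RAW R5: wait I2 write@8)
[I5] 9/10/11/12  (struct: LSU busy until I2 writes@8)
[I6] 17/18/24/25  (struct: MUL busy until I3 writes@16)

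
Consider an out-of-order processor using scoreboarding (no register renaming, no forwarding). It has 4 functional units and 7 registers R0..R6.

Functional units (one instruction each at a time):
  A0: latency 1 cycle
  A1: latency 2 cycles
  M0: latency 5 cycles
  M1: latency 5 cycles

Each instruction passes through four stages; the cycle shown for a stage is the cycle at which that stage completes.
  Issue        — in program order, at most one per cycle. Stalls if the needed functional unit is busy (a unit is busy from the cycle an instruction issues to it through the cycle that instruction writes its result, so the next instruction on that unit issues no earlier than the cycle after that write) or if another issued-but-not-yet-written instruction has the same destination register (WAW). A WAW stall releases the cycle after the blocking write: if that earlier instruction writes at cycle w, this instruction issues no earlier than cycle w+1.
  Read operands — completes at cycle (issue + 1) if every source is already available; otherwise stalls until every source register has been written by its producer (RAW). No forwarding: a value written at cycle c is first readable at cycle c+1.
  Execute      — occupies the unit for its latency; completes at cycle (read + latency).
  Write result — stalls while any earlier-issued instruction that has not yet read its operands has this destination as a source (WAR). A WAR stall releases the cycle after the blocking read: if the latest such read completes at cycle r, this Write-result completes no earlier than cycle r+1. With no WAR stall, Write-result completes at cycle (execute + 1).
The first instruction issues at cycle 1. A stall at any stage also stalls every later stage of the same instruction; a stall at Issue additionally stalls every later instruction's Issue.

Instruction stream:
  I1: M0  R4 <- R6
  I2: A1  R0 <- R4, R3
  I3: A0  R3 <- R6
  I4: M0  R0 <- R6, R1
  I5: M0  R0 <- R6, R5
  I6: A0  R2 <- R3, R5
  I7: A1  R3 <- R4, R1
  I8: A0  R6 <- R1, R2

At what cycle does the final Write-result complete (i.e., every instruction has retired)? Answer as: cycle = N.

[I1] 1/2/7/8
[I2] 2/9/11/12  (RAW R4: wait I1 write@8)
[I3] 3/4/5/10  (WAR R3: wait I2 read@9)
[I4] 13/14/19/20  (WAW R0: wait I2 write@12)
[I5] 21/22/27/28  (struct: M0 busy until I4 writes@20)
[I6] 22/23/24/25
[I7] 23/24/26/27
[I8] 26/27/28/29  (struct: A0 busy until I6 writes@25)

cycle = 29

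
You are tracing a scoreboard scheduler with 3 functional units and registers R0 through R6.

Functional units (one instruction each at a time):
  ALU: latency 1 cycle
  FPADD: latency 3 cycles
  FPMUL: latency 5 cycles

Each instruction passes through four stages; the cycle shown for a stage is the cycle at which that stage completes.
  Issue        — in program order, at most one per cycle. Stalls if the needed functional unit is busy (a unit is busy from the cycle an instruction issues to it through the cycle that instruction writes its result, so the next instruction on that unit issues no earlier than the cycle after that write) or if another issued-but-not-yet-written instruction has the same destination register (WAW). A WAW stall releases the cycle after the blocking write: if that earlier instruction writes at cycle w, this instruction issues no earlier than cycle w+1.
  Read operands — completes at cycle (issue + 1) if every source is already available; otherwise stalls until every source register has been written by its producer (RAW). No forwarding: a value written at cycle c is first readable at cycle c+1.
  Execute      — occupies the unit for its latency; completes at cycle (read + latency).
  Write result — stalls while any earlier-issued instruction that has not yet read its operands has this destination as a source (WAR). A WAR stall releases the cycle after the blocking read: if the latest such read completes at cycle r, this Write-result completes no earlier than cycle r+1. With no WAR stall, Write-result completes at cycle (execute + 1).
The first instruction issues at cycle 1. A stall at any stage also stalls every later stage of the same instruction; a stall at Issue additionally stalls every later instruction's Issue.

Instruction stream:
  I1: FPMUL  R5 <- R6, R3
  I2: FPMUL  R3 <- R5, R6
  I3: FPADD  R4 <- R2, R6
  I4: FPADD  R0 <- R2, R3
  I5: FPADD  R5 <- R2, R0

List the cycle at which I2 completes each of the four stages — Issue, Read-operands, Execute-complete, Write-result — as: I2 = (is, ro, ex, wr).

I1 -> (1, 2, 7, 8)
I2 -> (9, 10, 15, 16)  // struct: FPMUL busy until I1 writes@8
I3 -> (10, 11, 14, 15)
I4 -> (16, 17, 20, 21)  // struct: FPADD busy until I3 writes@15
I5 -> (22, 23, 26, 27)  // struct: FPADD busy until I4 writes@21

I2 = (9, 10, 15, 16)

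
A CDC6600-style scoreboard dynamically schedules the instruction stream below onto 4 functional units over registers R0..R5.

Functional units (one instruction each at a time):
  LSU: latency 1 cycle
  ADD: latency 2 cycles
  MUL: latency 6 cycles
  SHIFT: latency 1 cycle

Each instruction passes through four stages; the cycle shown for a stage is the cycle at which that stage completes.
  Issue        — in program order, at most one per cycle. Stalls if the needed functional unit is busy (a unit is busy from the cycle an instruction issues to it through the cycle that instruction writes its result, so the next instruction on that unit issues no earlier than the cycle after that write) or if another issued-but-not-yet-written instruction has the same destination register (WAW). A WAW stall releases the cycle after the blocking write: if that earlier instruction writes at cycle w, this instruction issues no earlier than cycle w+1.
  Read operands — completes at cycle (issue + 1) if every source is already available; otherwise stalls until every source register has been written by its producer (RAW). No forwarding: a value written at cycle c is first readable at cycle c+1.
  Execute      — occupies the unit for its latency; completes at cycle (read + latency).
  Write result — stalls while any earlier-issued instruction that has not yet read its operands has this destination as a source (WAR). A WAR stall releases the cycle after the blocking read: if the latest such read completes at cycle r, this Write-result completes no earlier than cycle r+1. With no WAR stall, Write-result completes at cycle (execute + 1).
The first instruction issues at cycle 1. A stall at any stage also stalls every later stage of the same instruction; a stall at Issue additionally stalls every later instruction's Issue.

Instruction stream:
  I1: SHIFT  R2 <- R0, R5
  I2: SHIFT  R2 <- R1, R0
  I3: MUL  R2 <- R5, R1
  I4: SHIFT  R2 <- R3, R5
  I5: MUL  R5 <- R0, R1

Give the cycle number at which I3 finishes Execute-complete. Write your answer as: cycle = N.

[I1] 1/2/3/4
[I2] 5/6/7/8  (struct: SHIFT busy until I1 writes@4)
[I3] 9/10/16/17  (WAW R2: wait I2 write@8)
[I4] 18/19/20/21  (WAW R2: wait I3 write@17)
[I5] 19/20/26/27

cycle = 16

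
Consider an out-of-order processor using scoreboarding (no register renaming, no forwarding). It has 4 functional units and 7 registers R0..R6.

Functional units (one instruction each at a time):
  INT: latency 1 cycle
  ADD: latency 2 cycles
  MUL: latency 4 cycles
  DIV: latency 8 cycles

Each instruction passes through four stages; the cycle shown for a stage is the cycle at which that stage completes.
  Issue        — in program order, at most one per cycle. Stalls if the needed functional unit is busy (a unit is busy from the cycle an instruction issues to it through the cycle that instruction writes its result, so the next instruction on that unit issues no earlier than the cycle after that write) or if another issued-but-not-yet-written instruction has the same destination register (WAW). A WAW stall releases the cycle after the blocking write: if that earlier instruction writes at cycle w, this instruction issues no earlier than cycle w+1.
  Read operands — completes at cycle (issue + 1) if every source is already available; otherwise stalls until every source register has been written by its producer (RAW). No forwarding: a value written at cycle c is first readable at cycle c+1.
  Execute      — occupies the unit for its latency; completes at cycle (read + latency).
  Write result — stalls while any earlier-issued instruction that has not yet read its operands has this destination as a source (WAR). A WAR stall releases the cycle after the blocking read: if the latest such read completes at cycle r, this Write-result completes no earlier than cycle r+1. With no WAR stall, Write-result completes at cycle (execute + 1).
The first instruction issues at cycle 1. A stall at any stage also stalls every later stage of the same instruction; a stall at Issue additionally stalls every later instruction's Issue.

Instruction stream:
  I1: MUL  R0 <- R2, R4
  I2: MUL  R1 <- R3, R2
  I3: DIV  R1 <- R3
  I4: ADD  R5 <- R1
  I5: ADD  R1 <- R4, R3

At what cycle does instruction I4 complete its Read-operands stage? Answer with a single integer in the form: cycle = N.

cycle = 26

c1: I1→MUL
c2: I1 RO
c6: I1 EX
c7: I1 WR R0
c8: I2→MUL
c9: I2 RO
c13: I2 EX
c14: I2 WR R1
c15: I3→DIV
c16: I3 RO; I4→ADD
c24: I3 EX
c25: I3 WR R1
c26: I4 RO
c28: I4 EX
c29: I4 WR R5
c30: I5→ADD
c31: I5 RO
c33: I5 EX
c34: I5 WR R1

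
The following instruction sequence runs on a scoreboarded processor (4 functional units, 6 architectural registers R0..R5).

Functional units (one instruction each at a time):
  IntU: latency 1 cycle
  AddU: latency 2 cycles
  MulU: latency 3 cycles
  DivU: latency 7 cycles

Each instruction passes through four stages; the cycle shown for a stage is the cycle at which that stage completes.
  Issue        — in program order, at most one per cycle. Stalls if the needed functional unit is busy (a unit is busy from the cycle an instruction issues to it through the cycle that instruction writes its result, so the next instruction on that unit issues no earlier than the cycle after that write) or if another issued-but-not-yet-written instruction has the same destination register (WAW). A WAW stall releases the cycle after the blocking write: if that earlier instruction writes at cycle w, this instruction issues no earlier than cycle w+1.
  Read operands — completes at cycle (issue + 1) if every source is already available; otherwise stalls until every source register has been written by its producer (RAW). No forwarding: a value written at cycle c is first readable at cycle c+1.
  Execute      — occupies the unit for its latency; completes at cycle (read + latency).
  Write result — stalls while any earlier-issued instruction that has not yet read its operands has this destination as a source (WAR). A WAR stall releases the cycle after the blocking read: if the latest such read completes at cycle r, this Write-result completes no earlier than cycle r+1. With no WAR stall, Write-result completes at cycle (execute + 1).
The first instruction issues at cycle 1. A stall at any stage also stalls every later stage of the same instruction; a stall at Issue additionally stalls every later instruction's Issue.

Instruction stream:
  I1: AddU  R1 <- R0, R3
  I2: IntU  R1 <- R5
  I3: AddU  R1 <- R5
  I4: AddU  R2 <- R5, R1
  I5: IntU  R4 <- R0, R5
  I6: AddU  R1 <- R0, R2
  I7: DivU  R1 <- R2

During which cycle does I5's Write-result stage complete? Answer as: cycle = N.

cycle = 19

c1: I1→AddU
c2: I1 RO
c4: I1 EX
c5: I1 WR R1
c6: I2→IntU
c7: I2 RO
c8: I2 EX
c9: I2 WR R1
c10: I3→AddU
c11: I3 RO
c13: I3 EX
c14: I3 WR R1
c15: I4→AddU
c16: I4 RO, I5→IntU
c17: I5 RO
c18: I4 EX, I5 EX
c19: I4 WR R2, I5 WR R4
c20: I6→AddU
c21: I6 RO
c23: I6 EX
c24: I6 WR R1
c25: I7→DivU
c26: I7 RO
c33: I7 EX
c34: I7 WR R1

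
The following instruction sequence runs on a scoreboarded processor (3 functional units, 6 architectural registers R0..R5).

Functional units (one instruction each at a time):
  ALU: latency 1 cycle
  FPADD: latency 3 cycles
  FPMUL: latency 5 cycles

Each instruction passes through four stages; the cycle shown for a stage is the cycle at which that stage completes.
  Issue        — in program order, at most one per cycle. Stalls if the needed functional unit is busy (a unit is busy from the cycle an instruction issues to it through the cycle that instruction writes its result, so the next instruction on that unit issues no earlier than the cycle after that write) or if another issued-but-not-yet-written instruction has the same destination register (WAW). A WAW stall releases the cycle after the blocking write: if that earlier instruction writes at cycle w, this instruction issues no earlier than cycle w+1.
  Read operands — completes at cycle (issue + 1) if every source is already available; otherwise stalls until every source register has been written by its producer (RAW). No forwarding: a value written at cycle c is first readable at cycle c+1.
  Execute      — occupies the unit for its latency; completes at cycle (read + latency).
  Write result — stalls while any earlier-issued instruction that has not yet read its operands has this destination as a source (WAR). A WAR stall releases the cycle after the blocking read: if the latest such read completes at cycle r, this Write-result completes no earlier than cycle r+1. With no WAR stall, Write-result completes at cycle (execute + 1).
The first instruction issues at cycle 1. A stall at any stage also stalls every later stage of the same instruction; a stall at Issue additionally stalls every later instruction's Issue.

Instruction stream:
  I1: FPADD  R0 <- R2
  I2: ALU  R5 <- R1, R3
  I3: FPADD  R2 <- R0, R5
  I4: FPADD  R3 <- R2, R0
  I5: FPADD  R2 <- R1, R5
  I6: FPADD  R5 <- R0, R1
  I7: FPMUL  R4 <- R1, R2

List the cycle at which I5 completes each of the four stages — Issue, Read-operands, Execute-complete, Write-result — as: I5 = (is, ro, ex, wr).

[I1] 1/2/5/6
[I2] 2/3/4/5
[I3] 7/8/11/12  (struct: FPADD busy until I1 writes@6)
[I4] 13/14/17/18  (struct: FPADD busy until I3 writes@12)
[I5] 19/20/23/24  (struct: FPADD busy until I4 writes@18)
[I6] 25/26/29/30  (struct: FPADD busy until I5 writes@24)
[I7] 26/27/32/33

I5 = (19, 20, 23, 24)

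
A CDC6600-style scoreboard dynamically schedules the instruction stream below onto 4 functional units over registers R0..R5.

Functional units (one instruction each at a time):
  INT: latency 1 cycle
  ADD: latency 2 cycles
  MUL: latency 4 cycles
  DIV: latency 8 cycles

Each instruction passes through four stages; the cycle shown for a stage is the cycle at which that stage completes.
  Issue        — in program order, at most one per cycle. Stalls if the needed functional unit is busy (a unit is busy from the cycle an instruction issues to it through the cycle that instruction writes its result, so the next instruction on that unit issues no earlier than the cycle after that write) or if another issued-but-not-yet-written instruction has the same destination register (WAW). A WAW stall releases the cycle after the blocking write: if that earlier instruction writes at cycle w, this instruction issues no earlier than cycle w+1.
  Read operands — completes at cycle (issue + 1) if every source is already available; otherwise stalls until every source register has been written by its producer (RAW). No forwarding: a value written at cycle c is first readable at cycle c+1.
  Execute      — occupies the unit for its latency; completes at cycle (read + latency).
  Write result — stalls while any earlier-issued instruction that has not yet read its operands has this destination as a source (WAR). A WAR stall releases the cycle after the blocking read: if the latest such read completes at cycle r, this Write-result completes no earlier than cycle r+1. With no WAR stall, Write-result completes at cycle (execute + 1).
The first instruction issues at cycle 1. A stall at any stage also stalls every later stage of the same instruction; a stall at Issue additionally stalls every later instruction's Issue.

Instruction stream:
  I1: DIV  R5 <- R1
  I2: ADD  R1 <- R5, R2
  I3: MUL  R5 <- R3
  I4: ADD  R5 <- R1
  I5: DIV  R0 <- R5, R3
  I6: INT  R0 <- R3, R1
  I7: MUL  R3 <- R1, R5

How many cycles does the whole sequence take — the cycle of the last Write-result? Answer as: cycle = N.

c1: I1 dispatched to DIV
c2: I1 operands ready · I2 dispatched to ADD
c10: I1 complete
c11: R5←I1
c12: I2 operands ready · I3 dispatched to MUL
c13: I3 operands ready
c14: I2 complete
c15: R1←I2
c17: I3 complete
c18: R5←I3
c19: I4 dispatched to ADD
c20: I4 operands ready · I5 dispatched to DIV
c22: I4 complete
c23: R5←I4
c24: I5 operands ready
c32: I5 complete
c33: R0←I5
c34: I6 dispatched to INT
c35: I6 operands ready · I7 dispatched to MUL
c36: I6 complete · I7 operands ready
c37: R0←I6
c40: I7 complete
c41: R3←I7

cycle = 41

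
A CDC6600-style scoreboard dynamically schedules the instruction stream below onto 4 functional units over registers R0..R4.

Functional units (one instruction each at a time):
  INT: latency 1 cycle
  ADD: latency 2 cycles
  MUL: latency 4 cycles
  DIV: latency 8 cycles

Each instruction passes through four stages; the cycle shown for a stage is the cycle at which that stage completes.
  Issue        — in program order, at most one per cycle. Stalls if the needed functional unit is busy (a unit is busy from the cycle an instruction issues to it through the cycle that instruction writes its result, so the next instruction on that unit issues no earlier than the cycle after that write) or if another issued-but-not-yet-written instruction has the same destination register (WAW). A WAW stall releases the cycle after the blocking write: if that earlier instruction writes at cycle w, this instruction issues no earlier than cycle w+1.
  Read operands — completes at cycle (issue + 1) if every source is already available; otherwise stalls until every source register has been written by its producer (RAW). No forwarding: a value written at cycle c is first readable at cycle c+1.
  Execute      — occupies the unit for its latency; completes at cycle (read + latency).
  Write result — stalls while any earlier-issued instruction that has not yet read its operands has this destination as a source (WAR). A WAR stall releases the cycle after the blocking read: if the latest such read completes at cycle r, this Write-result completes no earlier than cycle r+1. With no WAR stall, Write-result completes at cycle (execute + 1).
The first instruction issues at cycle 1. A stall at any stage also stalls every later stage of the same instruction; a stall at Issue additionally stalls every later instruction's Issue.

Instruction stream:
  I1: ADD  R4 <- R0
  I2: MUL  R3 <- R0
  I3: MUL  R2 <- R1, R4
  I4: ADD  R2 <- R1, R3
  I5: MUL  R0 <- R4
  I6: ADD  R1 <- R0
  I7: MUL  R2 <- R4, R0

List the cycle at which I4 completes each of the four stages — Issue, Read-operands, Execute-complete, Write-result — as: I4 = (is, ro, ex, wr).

I4 = (16, 17, 19, 20)

I1 -> (1, 2, 4, 5)
I2 -> (2, 3, 7, 8)
I3 -> (9, 10, 14, 15)  // struct: MUL busy until I2 writes@8
I4 -> (16, 17, 19, 20)  // WAW R2: wait I3 write@15
I5 -> (17, 18, 22, 23)
I6 -> (21, 24, 26, 27)  // struct: ADD busy until I4 writes@20, RAW R0: wait I5 write@23
I7 -> (24, 25, 29, 30)  // struct: MUL busy until I5 writes@23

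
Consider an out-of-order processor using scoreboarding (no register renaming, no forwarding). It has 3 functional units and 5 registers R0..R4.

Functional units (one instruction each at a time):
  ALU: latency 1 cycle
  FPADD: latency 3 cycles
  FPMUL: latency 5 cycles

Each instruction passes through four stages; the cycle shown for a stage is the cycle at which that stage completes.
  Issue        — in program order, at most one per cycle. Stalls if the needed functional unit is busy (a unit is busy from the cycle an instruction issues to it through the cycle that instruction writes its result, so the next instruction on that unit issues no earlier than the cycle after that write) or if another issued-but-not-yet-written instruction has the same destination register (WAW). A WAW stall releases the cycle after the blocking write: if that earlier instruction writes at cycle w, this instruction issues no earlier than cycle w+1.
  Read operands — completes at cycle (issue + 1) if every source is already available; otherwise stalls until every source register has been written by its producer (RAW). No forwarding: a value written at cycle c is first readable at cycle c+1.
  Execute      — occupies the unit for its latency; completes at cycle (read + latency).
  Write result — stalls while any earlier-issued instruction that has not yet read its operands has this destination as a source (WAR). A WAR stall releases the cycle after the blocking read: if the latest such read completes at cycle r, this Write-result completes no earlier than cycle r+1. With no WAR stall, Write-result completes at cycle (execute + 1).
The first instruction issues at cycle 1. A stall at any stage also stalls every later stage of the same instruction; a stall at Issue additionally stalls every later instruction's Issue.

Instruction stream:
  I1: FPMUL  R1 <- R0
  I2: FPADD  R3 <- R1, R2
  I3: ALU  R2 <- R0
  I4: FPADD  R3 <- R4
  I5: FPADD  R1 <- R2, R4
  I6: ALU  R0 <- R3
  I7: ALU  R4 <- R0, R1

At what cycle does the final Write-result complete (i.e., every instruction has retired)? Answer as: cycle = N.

[I1] 1/2/7/8
[I2] 2/9/12/13  (RAW R1: wait I1 write@8)
[I3] 3/4/5/10  (WAR R2: wait I2 read@9)
[I4] 14/15/18/19  (struct: FPADD busy until I2 writes@13)
[I5] 20/21/24/25  (struct: FPADD busy until I4 writes@19)
[I6] 21/22/23/24
[I7] 25/26/27/28  (struct: ALU busy until I6 writes@24)

cycle = 28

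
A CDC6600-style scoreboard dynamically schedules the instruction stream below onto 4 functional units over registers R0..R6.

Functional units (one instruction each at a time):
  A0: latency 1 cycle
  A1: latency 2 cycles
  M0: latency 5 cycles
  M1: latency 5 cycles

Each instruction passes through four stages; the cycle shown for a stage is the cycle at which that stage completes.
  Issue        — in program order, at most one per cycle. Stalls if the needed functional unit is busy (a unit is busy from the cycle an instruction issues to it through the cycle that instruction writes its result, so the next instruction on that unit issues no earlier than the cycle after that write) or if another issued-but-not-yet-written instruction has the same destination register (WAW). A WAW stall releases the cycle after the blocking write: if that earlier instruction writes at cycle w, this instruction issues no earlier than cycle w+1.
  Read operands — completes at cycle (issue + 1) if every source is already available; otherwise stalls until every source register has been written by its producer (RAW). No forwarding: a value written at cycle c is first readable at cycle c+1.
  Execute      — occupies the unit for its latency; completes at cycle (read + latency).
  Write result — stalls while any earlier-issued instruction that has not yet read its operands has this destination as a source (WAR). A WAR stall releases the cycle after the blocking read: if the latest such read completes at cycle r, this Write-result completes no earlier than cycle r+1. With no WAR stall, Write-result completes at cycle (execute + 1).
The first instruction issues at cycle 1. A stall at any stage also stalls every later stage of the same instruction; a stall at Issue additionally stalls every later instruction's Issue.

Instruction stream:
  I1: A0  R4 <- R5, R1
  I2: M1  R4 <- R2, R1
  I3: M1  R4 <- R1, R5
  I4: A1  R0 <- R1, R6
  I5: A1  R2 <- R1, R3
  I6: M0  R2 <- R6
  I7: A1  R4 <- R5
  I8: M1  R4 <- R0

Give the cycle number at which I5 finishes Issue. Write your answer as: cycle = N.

cycle = 19

I1: IS=1 RO=2 EX=3 WR=4
I2: IS=5 RO=6 EX=11 WR=12  [WAW R4: wait I1 write@4]
I3: IS=13 RO=14 EX=19 WR=20  [struct: M1 busy until I2 writes@12]
I4: IS=14 RO=15 EX=17 WR=18
I5: IS=19 RO=20 EX=22 WR=23  [struct: A1 busy until I4 writes@18]
I6: IS=24 RO=25 EX=30 WR=31  [WAW R2: wait I5 write@23]
I7: IS=25 RO=26 EX=28 WR=29
I8: IS=30 RO=31 EX=36 WR=37  [WAW R4: wait I7 write@29]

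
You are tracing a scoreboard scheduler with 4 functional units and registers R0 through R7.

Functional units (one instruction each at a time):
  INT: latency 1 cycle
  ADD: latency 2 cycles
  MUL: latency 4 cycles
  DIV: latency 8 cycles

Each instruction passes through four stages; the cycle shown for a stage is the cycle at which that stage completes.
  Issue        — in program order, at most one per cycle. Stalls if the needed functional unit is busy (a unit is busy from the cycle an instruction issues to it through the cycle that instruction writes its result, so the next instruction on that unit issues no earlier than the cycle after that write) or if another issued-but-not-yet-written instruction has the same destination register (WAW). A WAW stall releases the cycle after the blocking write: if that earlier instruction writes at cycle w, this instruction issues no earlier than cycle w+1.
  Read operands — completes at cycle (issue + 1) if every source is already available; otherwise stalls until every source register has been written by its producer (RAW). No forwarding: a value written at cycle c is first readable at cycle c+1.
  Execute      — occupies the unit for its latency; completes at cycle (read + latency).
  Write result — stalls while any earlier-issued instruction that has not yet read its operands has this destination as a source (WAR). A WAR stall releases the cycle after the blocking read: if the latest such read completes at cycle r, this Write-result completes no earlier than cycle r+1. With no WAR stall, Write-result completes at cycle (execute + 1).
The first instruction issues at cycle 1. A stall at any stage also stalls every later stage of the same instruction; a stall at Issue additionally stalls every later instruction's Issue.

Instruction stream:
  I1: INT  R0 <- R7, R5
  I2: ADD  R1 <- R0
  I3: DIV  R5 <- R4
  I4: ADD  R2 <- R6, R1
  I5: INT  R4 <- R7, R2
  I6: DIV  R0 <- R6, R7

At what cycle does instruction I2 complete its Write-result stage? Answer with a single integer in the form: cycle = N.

[1] I1→INT
[2] I1 RO, I2→ADD
[3] I1 EX, I3→DIV
[4] I1 WR R0, I3 RO
[5] I2 RO
[7] I2 EX
[8] I2 WR R1
[9] I4→ADD
[10] I4 RO, I5→INT
[12] I3 EX, I4 EX
[13] I3 WR R5, I4 WR R2
[14] I5 RO, I6→DIV
[15] I5 EX, I6 RO
[16] I5 WR R4
[23] I6 EX
[24] I6 WR R0

cycle = 8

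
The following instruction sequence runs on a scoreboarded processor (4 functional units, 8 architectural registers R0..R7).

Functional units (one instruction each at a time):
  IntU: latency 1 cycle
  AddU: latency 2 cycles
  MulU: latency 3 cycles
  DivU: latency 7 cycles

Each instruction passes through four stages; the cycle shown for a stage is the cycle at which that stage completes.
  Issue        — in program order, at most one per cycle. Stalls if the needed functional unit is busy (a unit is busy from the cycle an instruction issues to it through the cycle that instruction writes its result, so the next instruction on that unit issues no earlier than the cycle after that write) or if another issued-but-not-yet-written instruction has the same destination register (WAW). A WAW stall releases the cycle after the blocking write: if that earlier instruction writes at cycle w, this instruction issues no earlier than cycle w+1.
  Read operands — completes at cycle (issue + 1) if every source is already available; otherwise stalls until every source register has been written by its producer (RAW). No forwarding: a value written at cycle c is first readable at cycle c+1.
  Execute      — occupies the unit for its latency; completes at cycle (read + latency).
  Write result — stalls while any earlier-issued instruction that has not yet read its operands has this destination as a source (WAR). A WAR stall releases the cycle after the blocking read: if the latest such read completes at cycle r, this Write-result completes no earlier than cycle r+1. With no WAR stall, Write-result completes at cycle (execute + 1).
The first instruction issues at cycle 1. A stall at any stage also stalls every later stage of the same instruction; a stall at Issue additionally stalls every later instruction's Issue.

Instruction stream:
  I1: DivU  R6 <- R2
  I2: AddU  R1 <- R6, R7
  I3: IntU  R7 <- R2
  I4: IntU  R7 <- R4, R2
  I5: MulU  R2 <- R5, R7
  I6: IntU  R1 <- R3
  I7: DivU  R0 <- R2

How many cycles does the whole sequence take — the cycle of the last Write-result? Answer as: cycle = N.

cycle = 30

  I1 | 1 | 2 | 9 | 10
  I2 | 2 | 11 | 13 | 14   RAW R6: wait I1 write@10
  I3 | 3 | 4 | 5 | 12   WAR R7: wait I2 read@11
  I4 | 13 | 14 | 15 | 16   struct: IntU busy until I3 writes@12
  I5 | 14 | 17 | 20 | 21   RAW R7: wait I4 write@16
  I6 | 17 | 18 | 19 | 20   struct: IntU busy until I4 writes@16
  I7 | 18 | 22 | 29 | 30   RAW R2: wait I5 write@21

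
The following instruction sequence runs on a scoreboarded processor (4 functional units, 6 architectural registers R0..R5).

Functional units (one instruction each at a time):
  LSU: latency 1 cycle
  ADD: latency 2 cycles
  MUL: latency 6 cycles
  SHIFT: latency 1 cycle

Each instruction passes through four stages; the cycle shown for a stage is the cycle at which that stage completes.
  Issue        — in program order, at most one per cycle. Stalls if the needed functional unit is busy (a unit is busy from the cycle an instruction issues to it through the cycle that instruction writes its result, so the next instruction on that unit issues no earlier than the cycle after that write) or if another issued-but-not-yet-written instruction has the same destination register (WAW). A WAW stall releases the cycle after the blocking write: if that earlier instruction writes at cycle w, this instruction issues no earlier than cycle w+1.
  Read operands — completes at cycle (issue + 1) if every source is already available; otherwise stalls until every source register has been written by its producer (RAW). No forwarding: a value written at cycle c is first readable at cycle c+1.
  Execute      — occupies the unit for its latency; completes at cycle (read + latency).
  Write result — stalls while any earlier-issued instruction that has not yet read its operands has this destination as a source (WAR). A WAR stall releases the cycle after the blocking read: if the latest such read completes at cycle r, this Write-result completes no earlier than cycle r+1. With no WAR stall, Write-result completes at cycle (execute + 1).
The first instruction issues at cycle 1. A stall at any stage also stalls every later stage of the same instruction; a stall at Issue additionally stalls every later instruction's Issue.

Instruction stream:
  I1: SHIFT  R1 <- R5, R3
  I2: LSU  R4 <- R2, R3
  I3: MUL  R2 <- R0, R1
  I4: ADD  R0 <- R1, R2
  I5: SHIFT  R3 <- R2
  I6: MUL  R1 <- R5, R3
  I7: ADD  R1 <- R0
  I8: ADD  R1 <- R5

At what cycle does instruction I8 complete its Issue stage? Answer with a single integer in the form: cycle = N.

[1] I1 issues→SHIFT
[2] I1 reads, I2 issues→LSU
[3] I1 exec-done, I2 reads, I3 issues→MUL
[4] I1 writes R1, I2 exec-done, I4 issues→ADD
[5] I2 writes R4, I3 reads, I5 issues→SHIFT
[11] I3 exec-done
[12] I3 writes R2
[13] I4 reads, I5 reads, I6 issues→MUL
[14] I5 exec-done
[15] I4 exec-done, I5 writes R3
[16] I4 writes R0, I6 reads
[22] I6 exec-done
[23] I6 writes R1
[24] I7 issues→ADD
[25] I7 reads
[27] I7 exec-done
[28] I7 writes R1
[29] I8 issues→ADD
[30] I8 reads
[32] I8 exec-done
[33] I8 writes R1

cycle = 29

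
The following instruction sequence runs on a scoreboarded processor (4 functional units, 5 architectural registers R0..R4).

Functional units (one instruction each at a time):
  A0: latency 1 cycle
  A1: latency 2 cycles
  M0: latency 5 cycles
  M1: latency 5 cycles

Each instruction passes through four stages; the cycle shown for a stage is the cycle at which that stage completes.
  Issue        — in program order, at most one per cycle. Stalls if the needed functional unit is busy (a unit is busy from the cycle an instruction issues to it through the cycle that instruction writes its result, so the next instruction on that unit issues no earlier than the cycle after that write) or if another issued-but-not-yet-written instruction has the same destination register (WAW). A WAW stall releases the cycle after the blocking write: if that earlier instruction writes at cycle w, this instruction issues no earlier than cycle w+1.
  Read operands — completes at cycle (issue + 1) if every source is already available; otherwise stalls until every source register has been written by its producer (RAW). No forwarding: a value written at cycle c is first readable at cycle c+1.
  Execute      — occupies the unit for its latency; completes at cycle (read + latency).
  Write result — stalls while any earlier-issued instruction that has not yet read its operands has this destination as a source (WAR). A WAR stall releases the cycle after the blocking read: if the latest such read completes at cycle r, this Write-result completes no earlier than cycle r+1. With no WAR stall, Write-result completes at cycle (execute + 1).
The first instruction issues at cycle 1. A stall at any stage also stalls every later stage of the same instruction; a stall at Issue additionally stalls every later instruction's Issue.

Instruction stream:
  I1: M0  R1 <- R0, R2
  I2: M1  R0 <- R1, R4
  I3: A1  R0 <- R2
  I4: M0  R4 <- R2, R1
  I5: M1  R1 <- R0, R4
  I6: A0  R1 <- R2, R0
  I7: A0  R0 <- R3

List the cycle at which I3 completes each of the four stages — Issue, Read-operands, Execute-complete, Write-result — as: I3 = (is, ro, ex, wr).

I3 = (16, 17, 19, 20)

[1] I1 issues→M0
[2] I1 reads · I2 issues→M1
[7] I1 exec-done
[8] I1 writes R1
[9] I2 reads
[14] I2 exec-done
[15] I2 writes R0
[16] I3 issues→A1
[17] I3 reads · I4 issues→M0
[18] I4 reads · I5 issues→M1
[19] I3 exec-done
[20] I3 writes R0
[23] I4 exec-done
[24] I4 writes R4
[25] I5 reads
[30] I5 exec-done
[31] I5 writes R1
[32] I6 issues→A0
[33] I6 reads
[34] I6 exec-done
[35] I6 writes R1
[36] I7 issues→A0
[37] I7 reads
[38] I7 exec-done
[39] I7 writes R0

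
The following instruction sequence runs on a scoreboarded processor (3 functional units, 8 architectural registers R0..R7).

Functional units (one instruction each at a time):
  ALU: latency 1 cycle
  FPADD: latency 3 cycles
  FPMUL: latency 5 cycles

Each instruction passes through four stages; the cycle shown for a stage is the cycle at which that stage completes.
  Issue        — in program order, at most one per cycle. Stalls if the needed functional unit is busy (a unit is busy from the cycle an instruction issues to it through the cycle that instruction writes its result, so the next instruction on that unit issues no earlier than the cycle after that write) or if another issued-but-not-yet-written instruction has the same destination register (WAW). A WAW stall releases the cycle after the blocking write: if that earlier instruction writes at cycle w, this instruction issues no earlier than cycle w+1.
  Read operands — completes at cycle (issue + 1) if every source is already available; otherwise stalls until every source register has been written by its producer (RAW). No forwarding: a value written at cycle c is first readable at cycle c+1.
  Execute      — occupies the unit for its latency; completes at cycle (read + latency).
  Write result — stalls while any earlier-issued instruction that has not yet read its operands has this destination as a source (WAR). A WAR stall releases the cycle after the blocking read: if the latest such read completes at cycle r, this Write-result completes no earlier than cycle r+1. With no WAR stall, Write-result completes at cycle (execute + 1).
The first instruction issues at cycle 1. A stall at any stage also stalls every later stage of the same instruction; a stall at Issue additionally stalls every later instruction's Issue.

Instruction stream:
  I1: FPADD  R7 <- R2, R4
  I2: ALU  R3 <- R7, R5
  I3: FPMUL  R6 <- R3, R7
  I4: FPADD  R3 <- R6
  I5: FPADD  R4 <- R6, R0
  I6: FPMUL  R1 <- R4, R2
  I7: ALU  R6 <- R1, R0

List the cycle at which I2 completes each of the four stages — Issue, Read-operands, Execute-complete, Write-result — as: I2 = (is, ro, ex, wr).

I1 -> (1, 2, 5, 6)
I2 -> (2, 7, 8, 9)  // RAW R7: wait I1 write@6
I3 -> (3, 10, 15, 16)  // RAW R3: wait I2 write@9
I4 -> (10, 17, 20, 21)  // WAW R3: wait I2 write@9, RAW R6: wait I3 write@16
I5 -> (22, 23, 26, 27)  // struct: FPADD busy until I4 writes@21
I6 -> (23, 28, 33, 34)  // RAW R4: wait I5 write@27
I7 -> (24, 35, 36, 37)  // RAW R1: wait I6 write@34

I2 = (2, 7, 8, 9)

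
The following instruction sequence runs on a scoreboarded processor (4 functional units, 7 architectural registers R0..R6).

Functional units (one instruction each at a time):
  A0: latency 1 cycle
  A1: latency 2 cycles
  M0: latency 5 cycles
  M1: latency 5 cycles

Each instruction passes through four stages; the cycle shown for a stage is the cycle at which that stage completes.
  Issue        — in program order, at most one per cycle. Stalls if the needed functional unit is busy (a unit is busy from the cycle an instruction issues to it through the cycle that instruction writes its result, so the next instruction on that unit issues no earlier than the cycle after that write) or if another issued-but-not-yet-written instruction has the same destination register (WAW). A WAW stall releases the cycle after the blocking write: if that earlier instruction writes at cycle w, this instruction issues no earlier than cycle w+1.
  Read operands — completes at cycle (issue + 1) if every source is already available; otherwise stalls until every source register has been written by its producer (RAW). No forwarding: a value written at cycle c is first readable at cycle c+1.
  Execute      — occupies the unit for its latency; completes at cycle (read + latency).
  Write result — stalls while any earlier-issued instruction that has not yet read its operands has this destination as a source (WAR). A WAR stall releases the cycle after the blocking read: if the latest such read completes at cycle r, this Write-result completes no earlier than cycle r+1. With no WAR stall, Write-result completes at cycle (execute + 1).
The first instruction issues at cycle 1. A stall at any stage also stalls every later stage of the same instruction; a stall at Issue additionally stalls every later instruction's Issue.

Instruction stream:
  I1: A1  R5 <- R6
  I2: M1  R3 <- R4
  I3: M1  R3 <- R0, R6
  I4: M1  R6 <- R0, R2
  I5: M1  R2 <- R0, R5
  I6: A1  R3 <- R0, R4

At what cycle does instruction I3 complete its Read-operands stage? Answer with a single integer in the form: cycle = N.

I1: IS=1 RO=2 EX=4 WR=5
I2: IS=2 RO=3 EX=8 WR=9
I3: IS=10 RO=11 EX=16 WR=17  [struct: M1 busy until I2 writes@9]
I4: IS=18 RO=19 EX=24 WR=25  [struct: M1 busy until I3 writes@17]
I5: IS=26 RO=27 EX=32 WR=33  [struct: M1 busy until I4 writes@25]
I6: IS=27 RO=28 EX=30 WR=31

cycle = 11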